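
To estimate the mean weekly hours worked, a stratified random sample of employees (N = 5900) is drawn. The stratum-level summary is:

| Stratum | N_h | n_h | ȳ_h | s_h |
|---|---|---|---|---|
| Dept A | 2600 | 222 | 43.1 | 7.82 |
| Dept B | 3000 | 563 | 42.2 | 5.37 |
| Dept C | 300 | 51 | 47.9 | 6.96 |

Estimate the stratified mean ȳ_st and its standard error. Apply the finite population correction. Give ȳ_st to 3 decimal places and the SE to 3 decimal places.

ȳ_st ≈ 42.886, SE ≈ 0.248

ȳ_st = Σ W_h ȳ_h = (2600·43.1 + 3000·42.2 + 300·47.9)/5900 = 42.88644
V̂(ȳ_st) = Σ W_h² (1 − n_h/N_h) s_h²/n_h, with W_h = N_h/N and N = 5900:
  stratum Dept A: (2600/5900)²·(1 − 222/2600)·7.82²/222 = 0.0489262
  stratum Dept B: (3000/5900)²·(1 − 563/3000)·5.37²/563 = 0.0107575
  stratum Dept C: (300/5900)²·(1 − 51/300)·6.96²/51 = 0.00203828
V̂(ȳ_st) = 0.061722
SE(ȳ_st) = √0.061722 = 0.248439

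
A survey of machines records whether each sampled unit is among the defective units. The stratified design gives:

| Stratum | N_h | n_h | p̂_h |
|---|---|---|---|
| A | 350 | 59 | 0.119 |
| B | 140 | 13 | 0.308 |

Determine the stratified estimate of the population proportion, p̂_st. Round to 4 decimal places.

N = 490; stratum weights W_h = N_h/N.
p̂_st = Σ W_h p̂_h = (350·0.119 + 140·0.308)/490 = 0.17300

p̂_st ≈ 0.1730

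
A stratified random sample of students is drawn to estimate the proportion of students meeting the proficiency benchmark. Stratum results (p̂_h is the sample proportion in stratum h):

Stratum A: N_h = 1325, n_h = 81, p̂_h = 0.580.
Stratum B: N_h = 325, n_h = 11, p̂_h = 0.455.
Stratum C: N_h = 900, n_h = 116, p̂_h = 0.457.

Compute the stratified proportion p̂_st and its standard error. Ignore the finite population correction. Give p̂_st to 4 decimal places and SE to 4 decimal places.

p̂_st ≈ 0.5207, SE ≈ 0.0386

N = 2550; stratum weights W_h = N_h/N.
p̂_st = Σ W_h p̂_h = (1325·0.580 + 325·0.455 + 900·0.457)/2550 = 0.52066
V̂(p̂_st) = Σ W_h² p̂_h(1−p̂_h)/(n_h−1):
  stratum A: (1325/2550)²·0.580·0.420/80 = 0.000822127
  stratum B: (325/2550)²·0.455·0.545/10 = 0.000402804
  stratum C: (900/2550)²·0.457·0.543/115 = 0.000268796
V̂(p̂_st) = 0.00149373; SE = √V̂ = 0.0386488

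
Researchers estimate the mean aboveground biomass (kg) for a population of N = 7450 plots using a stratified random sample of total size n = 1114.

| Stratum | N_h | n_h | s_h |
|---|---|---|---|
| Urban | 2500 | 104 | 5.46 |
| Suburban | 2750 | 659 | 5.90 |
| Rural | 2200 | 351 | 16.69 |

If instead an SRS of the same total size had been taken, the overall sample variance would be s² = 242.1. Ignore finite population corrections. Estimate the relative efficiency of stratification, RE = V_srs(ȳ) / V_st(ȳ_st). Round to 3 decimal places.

V̂(ȳ_st) = Σ W_h² s_h²/n_h, with W_h = N_h/N and N = 7450:
  stratum Urban: (2500/7450)²·5.46²/104 = 0.032279
  stratum Suburban: (2750/7450)²·5.90²/659 = 0.00719733
  stratum Rural: (2200/7450)²·16.69²/351 = 0.0692051
V_st = 0.108681
V_srs = s²/n = 242.1/1114 = 0.217325
Relative efficiency = V_srs / V_st = 0.217325/0.108681 = 1.9997

RE ≈ 2.000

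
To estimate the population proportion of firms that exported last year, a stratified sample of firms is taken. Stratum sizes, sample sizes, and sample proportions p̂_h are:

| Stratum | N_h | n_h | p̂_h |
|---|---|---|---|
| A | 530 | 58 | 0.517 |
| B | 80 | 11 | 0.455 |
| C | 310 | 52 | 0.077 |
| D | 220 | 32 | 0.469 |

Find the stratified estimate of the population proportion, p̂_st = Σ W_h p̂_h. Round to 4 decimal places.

p̂_st ≈ 0.3837

N = 1140; stratum weights W_h = N_h/N.
p̂_st = Σ W_h p̂_h = (530·0.517 + 80·0.455 + 310·0.077 + 220·0.469)/1140 = 0.38374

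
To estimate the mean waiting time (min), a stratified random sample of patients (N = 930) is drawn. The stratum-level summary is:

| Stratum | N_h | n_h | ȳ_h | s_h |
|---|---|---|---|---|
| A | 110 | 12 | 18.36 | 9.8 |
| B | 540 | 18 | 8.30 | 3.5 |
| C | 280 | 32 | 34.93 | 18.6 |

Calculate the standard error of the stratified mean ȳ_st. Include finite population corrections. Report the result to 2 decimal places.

V̂(ȳ_st) = Σ W_h² (1 − n_h/N_h) s_h²/n_h, with W_h = N_h/N and N = 930:
  stratum A: (110/930)²·(1 − 12/110)·9.8²/12 = 0.0997525
  stratum B: (540/930)²·(1 − 18/540)·3.5²/18 = 0.2218
  stratum C: (280/930)²·(1 − 32/280)·18.6²/32 = 0.868
V̂(ȳ_st) = 1.18955
SE(ȳ_st) = √1.18955 = 1.09067

SE(ȳ_st) ≈ 1.09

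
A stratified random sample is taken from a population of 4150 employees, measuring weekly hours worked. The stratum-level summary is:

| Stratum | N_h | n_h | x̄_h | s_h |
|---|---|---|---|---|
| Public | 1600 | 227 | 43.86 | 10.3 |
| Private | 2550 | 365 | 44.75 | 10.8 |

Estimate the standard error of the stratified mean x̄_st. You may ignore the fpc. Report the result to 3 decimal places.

V̂(x̄_st) = Σ W_h² s_h²/n_h, with W_h = N_h/N and N = 4150:
  stratum Public: (1600/4150)²·10.3²/227 = 0.0694692
  stratum Private: (2550/4150)²·10.8²/365 = 0.120653
V̂(x̄_st) = 0.190122
SE(x̄_st) = √0.190122 = 0.43603

SE(x̄_st) ≈ 0.436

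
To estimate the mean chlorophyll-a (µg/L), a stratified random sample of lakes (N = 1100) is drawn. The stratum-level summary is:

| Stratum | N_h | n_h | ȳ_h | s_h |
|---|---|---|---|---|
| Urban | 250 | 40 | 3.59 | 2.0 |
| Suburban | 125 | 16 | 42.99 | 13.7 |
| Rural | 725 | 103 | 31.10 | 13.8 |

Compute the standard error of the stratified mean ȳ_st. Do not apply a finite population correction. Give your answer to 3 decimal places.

SE(ȳ_st) ≈ 0.980

V̂(ȳ_st) = Σ W_h² s_h²/n_h, with W_h = N_h/N and N = 1100:
  stratum Urban: (250/1100)²·2.0²/40 = 0.00516529
  stratum Suburban: (125/1100)²·13.7²/16 = 0.15148
  stratum Rural: (725/1100)²·13.8²/103 = 0.803178
V̂(ȳ_st) = 0.959823
SE(ȳ_st) = √0.959823 = 0.979706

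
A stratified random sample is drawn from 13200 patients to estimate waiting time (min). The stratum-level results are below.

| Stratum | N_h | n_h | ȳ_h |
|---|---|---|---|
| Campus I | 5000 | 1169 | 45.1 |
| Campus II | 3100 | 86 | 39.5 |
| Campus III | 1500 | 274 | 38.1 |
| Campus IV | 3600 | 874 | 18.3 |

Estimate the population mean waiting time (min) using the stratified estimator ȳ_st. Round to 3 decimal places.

ȳ_st ≈ 35.680

N = Σ N_h = 13200. Stratum weights W_h = N_h/N.
ȳ_st = (5000·45.1 + 3100·39.5 + 1500·38.1 + 3600·18.3) / 13200 = 35.68030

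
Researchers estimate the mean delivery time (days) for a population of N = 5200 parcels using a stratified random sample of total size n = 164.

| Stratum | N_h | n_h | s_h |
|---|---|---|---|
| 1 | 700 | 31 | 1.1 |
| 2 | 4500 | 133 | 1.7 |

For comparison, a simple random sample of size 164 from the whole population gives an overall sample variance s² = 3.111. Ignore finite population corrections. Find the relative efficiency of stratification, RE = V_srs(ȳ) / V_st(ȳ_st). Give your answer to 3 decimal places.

RE ≈ 1.117

V̂(ȳ_st) = Σ W_h² s_h²/n_h, with W_h = N_h/N and N = 5200:
  stratum 1: (700/5200)²·1.1²/31 = 0.000707315
  stratum 2: (4500/5200)²·1.7²/133 = 0.0162729
V_st = 0.0169802
V_srs = s²/n = 3.111/164 = 0.0189695
Relative efficiency = V_srs / V_st = 0.0189695/0.0169802 = 1.1172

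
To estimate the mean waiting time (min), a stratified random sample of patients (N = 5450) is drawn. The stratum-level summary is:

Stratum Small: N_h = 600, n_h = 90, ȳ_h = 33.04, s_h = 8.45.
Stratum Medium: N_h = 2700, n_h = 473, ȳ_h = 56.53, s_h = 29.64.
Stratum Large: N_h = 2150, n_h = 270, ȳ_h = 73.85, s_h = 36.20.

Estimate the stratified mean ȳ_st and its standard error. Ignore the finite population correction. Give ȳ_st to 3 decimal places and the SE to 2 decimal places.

ȳ_st = Σ W_h ȳ_h = (600·33.04 + 2700·56.53 + 2150·73.85)/5450 = 60.77661
V̂(ȳ_st) = Σ W_h² s_h²/n_h, with W_h = N_h/N and N = 5450:
  stratum Small: (600/5450)²·8.45²/90 = 0.00961569
  stratum Medium: (2700/5450)²·29.64²/473 = 0.455858
  stratum Large: (2150/5450)²·36.20²/270 = 0.755331
V̂(ȳ_st) = 1.2208
SE(ȳ_st) = √1.2208 = 1.1049

ȳ_st ≈ 60.777, SE ≈ 1.10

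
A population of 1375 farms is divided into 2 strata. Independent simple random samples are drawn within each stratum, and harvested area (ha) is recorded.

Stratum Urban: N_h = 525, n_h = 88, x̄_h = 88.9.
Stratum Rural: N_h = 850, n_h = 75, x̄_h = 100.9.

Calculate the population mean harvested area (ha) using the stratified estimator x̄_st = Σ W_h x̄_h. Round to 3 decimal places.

x̄_st ≈ 96.318

N = Σ N_h = 1375. Stratum weights W_h = N_h/N.
x̄_st = (525·88.9 + 850·100.9) / 1375 = 96.31818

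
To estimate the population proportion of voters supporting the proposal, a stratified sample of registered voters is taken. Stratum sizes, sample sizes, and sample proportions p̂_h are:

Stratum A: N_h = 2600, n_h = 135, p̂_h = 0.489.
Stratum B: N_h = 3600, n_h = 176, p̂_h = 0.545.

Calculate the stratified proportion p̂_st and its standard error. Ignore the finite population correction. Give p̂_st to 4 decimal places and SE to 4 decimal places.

p̂_st ≈ 0.5215, SE ≈ 0.0284

N = 6200; stratum weights W_h = N_h/N.
p̂_st = Σ W_h p̂_h = (2600·0.489 + 3600·0.545)/6200 = 0.52152
V̂(p̂_st) = Σ W_h² p̂_h(1−p̂_h)/(n_h−1):
  stratum A: (2600/6200)²·0.489·0.511/134 = 0.000327935
  stratum B: (3600/6200)²·0.545·0.455/175 = 0.00047774
V̂(p̂_st) = 0.000805675; SE = √V̂ = 0.0283844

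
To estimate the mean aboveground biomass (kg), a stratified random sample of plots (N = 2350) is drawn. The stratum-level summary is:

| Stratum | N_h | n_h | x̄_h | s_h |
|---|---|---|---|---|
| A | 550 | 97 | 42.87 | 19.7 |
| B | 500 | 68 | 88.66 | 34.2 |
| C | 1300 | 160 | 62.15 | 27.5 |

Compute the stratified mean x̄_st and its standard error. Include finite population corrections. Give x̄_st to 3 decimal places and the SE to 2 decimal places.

x̄_st = Σ W_h x̄_h = (550·42.87 + 500·88.66 + 1300·62.15)/2350 = 63.27809
V̂(x̄_st) = Σ W_h² (1 − n_h/N_h) s_h²/n_h, with W_h = N_h/N and N = 2350:
  stratum A: (550/2350)²·(1 − 97/550)·19.7²/97 = 0.180504
  stratum B: (500/2350)²·(1 − 68/500)·34.2²/68 = 0.672762
  stratum C: (1300/2350)²·(1 − 160/1300)·27.5²/160 = 1.2684
V̂(x̄_st) = 2.12167
SE(x̄_st) = √2.12167 = 1.4566

x̄_st ≈ 63.278, SE ≈ 1.46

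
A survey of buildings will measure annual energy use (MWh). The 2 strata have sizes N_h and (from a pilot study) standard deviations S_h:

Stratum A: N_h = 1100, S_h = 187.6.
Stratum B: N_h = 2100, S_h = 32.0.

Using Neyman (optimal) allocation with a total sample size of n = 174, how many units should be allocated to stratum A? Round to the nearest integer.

Neyman allocation: n_h = n · N_h S_h / Σ N_i S_i, with n = 174.
  stratum A: N_h·S_h = 1100·187.6 = 206360.00
  stratum B: N_h·S_h = 2100·32.0 = 67200.00
Σ N_h S_h = 273560.00
n for stratum A = 174·206360.00/273560.00 = 131.257 → 131

131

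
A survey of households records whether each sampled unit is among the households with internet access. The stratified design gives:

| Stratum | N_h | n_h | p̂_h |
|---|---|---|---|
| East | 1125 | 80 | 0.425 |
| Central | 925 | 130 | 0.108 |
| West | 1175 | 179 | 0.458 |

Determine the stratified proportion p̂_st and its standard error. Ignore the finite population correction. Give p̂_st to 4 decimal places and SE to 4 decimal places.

N = 3225; stratum weights W_h = N_h/N.
p̂_st = Σ W_h p̂_h = (1125·0.425 + 925·0.108 + 1175·0.458)/3225 = 0.34610
V̂(p̂_st) = Σ W_h² p̂_h(1−p̂_h)/(n_h−1):
  stratum East: (1125/3225)²·0.425·0.575/79 = 0.000376422
  stratum Central: (925/3225)²·0.108·0.892/129 = 6.1436e-05
  stratum West: (1175/3225)²·0.458·0.542/178 = 0.000185123
V̂(p̂_st) = 0.000622982; SE = √V̂ = 0.0249596

p̂_st ≈ 0.3461, SE ≈ 0.0250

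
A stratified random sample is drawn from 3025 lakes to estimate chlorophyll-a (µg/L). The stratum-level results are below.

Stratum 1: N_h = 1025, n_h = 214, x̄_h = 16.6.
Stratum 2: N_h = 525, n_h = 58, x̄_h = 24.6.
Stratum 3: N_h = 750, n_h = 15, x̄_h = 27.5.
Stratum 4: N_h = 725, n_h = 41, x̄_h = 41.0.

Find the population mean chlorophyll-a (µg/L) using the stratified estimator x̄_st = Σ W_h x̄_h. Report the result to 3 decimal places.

x̄_st ≈ 26.539

N = Σ N_h = 3025. Stratum weights W_h = N_h/N.
x̄_st = (1025·16.6 + 525·24.6 + 750·27.5 + 725·41.0) / 3025 = 26.53884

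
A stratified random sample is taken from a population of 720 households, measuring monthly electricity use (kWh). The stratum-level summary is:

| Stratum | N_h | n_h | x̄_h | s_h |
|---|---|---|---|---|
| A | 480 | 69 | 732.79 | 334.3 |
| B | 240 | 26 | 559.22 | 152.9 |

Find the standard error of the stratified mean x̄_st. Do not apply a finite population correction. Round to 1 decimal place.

SE(x̄_st) ≈ 28.6

V̂(x̄_st) = Σ W_h² s_h²/n_h, with W_h = N_h/N and N = 720:
  stratum A: (480/720)²·334.3²/69 = 719.849
  stratum B: (240/720)²·152.9²/26 = 99.9077
V̂(x̄_st) = 819.756
SE(x̄_st) = √819.756 = 28.6314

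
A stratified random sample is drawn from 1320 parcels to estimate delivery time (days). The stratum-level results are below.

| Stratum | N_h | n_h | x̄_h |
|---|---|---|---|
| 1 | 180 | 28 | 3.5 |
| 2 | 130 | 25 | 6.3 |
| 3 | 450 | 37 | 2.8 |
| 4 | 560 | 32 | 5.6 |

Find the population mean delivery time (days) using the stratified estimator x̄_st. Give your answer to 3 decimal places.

x̄_st ≈ 4.428

N = Σ N_h = 1320. Stratum weights W_h = N_h/N.
x̄_st = (180·3.5 + 130·6.3 + 450·2.8 + 560·5.6) / 1320 = 4.42803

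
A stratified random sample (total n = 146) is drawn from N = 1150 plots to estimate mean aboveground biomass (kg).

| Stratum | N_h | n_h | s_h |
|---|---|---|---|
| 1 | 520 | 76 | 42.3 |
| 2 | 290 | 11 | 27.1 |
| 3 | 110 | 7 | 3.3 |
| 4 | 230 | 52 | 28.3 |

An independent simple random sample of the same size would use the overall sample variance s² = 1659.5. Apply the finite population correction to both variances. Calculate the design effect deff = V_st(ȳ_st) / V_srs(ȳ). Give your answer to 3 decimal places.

V̂(ȳ_st) = Σ W_h² (1 − n_h/N_h) s_h²/n_h, with W_h = N_h/N and N = 1150:
  stratum 1: (520/1150)²·(1 − 76/520)·42.3²/76 = 4.11015
  stratum 2: (290/1150)²·(1 − 11/290)·27.1²/11 = 4.08463
  stratum 3: (110/1150)²·(1 − 7/110)·3.3²/7 = 0.013328
  stratum 4: (230/1150)²·(1 − 52/230)·28.3²/52 = 0.476784
V_st = 8.68489
V_srs = (1 − 146/1150)·1659.5/146 = 9.92339
deff = V_st / V_srs = 8.68489/9.92339 = 0.8752

deff ≈ 0.875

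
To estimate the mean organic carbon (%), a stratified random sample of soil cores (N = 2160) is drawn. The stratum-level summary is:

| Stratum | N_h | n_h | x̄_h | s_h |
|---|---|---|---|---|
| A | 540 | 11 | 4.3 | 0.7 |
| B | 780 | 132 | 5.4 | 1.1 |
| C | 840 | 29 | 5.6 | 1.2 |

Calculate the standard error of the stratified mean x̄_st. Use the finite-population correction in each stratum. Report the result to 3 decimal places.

V̂(x̄_st) = Σ W_h² (1 − n_h/N_h) s_h²/n_h, with W_h = N_h/N and N = 2160:
  stratum A: (540/2160)²·(1 − 11/540)·0.7²/11 = 0.00272738
  stratum B: (780/2160)²·(1 − 132/780)·1.1²/132 = 0.000993056
  stratum C: (840/2160)²·(1 − 29/840)·1.2²/29 = 0.00725032
V̂(x̄_st) = 0.0109708
SE(x̄_st) = √0.0109708 = 0.104741

SE(x̄_st) ≈ 0.105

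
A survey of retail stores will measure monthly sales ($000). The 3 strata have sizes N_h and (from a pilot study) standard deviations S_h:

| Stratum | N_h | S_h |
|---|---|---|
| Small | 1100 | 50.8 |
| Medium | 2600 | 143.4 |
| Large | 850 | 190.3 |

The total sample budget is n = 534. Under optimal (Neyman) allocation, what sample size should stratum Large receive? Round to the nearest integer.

Neyman allocation: n_h = n · N_h S_h / Σ N_i S_i, with n = 534.
  stratum Small: N_h·S_h = 1100·50.8 = 55880.00
  stratum Medium: N_h·S_h = 2600·143.4 = 372840.00
  stratum Large: N_h·S_h = 850·190.3 = 161755.00
Σ N_h S_h = 590475.00
n for stratum Large = 534·161755.00/590475.00 = 146.284 → 146

146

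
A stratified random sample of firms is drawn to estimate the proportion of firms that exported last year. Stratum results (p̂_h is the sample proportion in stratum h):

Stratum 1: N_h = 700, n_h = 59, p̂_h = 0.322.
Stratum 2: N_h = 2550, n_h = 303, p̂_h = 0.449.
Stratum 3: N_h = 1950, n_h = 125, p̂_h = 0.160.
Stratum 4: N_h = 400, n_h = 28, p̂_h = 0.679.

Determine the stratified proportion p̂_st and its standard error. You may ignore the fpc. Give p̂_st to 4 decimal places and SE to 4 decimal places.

p̂_st ≈ 0.3489, SE ≈ 0.0200

N = 5600; stratum weights W_h = N_h/N.
p̂_st = Σ W_h p̂_h = (700·0.322 + 2550·0.449 + 1950·0.160 + 400·0.679)/5600 = 0.34892
V̂(p̂_st) = Σ W_h² p̂_h(1−p̂_h)/(n_h−1):
  stratum 1: (700/5600)²·0.322·0.678/58 = 5.88136e-05
  stratum 2: (2550/5600)²·0.449·0.551/302 = 0.000169862
  stratum 3: (1950/5600)²·0.160·0.840/124 = 0.000131423
  stratum 4: (400/5600)²·0.679·0.321/27 = 4.11865e-05
V̂(p̂_st) = 0.000401285; SE = √V̂ = 0.0200321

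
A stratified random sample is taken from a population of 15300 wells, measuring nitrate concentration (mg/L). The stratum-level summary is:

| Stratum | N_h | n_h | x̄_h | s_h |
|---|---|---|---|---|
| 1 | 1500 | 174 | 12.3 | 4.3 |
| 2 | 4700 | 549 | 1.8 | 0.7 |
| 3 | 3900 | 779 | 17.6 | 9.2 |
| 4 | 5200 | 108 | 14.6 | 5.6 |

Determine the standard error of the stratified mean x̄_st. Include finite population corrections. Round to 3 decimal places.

V̂(x̄_st) = Σ W_h² (1 − n_h/N_h) s_h²/n_h, with W_h = N_h/N and N = 15300:
  stratum 1: (1500/15300)²·(1 − 174/1500)·4.3²/174 = 0.0009029
  stratum 2: (4700/15300)²·(1 − 549/4700)·0.7²/549 = 7.4386e-05
  stratum 3: (3900/15300)²·(1 − 779/3900)·9.2²/779 = 0.00564955
  stratum 4: (5200/15300)²·(1 − 108/5200)·5.6²/108 = 0.0328444
V̂(x̄_st) = 0.0394712
SE(x̄_st) = √0.0394712 = 0.198674

SE(x̄_st) ≈ 0.199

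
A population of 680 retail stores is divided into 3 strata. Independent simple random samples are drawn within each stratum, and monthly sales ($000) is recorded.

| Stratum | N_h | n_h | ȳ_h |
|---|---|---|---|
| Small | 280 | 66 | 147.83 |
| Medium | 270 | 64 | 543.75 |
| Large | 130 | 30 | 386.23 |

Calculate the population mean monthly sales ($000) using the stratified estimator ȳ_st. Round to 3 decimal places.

ȳ_st ≈ 350.610

N = Σ N_h = 680. Stratum weights W_h = N_h/N.
ȳ_st = (280·147.83 + 270·543.75 + 130·386.23) / 680 = 350.61000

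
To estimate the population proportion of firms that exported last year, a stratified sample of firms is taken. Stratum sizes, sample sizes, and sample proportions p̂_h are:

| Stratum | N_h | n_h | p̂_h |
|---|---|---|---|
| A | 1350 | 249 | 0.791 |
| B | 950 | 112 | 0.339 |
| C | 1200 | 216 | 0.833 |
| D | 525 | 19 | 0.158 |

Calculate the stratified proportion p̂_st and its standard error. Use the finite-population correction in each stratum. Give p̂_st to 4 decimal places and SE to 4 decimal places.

N = 4025; stratum weights W_h = N_h/N.
p̂_st = Σ W_h p̂_h = (1350·0.791 + 950·0.339 + 1200·0.833 + 525·0.158)/4025 = 0.61427
V̂(p̂_st) = Σ W_h² (1 − n_h/N_h) p̂_h(1−p̂_h)/(n_h−1):
  stratum A: (1350/4025)²·(1 − 249/1350)·0.791·0.209/248 = 6.1159e-05
  stratum B: (950/4025)²·(1 − 112/950)·0.339·0.661/111 = 9.92005e-05
  stratum C: (1200/4025)²·(1 − 216/1200)·0.833·0.167/215 = 4.71593e-05
  stratum D: (525/4025)²·(1 − 19/525)·0.158·0.842/18 = 0.000121192
V̂(p̂_st) = 0.000328711; SE = √V̂ = 0.0181304

p̂_st ≈ 0.6143, SE ≈ 0.0181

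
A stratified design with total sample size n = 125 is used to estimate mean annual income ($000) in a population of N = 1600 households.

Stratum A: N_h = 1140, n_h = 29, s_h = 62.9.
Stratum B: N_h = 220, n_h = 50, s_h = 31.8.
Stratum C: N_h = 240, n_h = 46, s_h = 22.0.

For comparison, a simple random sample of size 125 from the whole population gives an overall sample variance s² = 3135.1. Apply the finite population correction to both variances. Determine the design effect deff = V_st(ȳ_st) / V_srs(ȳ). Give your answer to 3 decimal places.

deff ≈ 2.940

V̂(ȳ_st) = Σ W_h² (1 − n_h/N_h) s_h²/n_h, with W_h = N_h/N and N = 1600:
  stratum A: (1140/1600)²·(1 − 29/1140)·62.9²/29 = 67.4967
  stratum B: (220/1600)²·(1 − 50/220)·31.8²/50 = 0.295472
  stratum C: (240/1600)²·(1 − 46/240)·22.0²/46 = 0.191364
V_st = 67.9835
V_srs = (1 − 125/1600)·3135.1/125 = 23.1214
deff = V_st / V_srs = 67.9835/23.1214 = 2.9403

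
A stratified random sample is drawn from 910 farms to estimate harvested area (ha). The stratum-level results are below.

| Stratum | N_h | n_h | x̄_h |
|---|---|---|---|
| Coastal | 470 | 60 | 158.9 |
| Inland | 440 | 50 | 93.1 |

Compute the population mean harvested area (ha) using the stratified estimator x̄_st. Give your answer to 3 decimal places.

N = Σ N_h = 910. Stratum weights W_h = N_h/N.
x̄_st = (470·158.9 + 440·93.1) / 910 = 127.08462

x̄_st ≈ 127.085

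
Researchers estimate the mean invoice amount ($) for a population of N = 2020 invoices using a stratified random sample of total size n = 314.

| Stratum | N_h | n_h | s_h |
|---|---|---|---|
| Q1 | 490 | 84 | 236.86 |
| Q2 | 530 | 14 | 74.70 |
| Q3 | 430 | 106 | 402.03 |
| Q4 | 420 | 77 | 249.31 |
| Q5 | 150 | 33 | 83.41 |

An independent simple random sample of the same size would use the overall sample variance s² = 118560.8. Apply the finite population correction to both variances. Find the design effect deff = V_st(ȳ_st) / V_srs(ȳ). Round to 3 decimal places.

deff ≈ 0.441

V̂(ȳ_st) = Σ W_h² (1 − n_h/N_h) s_h²/n_h, with W_h = N_h/N and N = 2020:
  stratum Q1: (490/2020)²·(1 − 84/490)·236.86²/84 = 32.5629
  stratum Q2: (530/2020)²·(1 − 14/530)·74.70²/14 = 26.7138
  stratum Q3: (430/2020)²·(1 − 106/430)·402.03²/106 = 52.0621
  stratum Q4: (420/2020)²·(1 − 77/420)·249.31²/77 = 28.499
  stratum Q5: (150/2020)²·(1 − 33/150)·83.41²/33 = 0.906769
V_st = 140.745
V_srs = (1 − 314/2020)·118560.8/314 = 318.889
deff = V_st / V_srs = 140.745/318.889 = 0.4414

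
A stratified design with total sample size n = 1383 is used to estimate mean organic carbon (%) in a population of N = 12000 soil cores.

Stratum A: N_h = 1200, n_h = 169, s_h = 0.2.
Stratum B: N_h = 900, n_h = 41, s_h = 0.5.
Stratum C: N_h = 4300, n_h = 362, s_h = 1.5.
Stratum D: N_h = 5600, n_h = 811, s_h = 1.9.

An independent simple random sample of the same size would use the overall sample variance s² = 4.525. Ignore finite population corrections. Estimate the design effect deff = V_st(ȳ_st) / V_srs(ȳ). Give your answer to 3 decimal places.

V̂(ȳ_st) = Σ W_h² s_h²/n_h, with W_h = N_h/N and N = 12000:
  stratum A: (1200/12000)²·0.2²/169 = 2.36686e-06
  stratum B: (900/12000)²·0.5²/41 = 3.42988e-05
  stratum C: (4300/12000)²·1.5²/362 = 0.000798084
  stratum D: (5600/12000)²·1.9²/811 = 0.000969393
V_st = 0.00180414
V_srs = s²/n = 4.525/1383 = 0.00327187
deff = V_st / V_srs = 0.00180414/0.00327187 = 0.5514

deff ≈ 0.551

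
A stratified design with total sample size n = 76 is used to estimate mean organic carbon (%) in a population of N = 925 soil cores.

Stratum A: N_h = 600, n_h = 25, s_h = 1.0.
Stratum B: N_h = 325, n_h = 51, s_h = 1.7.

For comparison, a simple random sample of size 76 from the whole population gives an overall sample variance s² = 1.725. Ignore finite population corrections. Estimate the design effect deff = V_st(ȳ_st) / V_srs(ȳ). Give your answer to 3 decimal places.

deff ≈ 1.050

V̂(ȳ_st) = Σ W_h² s_h²/n_h, with W_h = N_h/N and N = 925:
  stratum A: (600/925)²·1.0²/25 = 0.0168298
  stratum B: (325/925)²·1.7²/51 = 0.00699537
V_st = 0.0238252
V_srs = s²/n = 1.725/76 = 0.0226974
deff = V_st / V_srs = 0.0238252/0.0226974 = 1.0497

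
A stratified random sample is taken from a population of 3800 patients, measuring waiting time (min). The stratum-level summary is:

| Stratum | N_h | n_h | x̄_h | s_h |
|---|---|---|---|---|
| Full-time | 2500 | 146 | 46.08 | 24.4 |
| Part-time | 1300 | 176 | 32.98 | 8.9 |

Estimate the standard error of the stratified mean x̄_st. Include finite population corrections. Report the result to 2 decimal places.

V̂(x̄_st) = Σ W_h² (1 − n_h/N_h) s_h²/n_h, with W_h = N_h/N and N = 3800:
  stratum Full-time: (2500/3800)²·(1 − 146/2500)·24.4²/146 = 1.6619
  stratum Part-time: (1300/3800)²·(1 − 176/1300)·8.9²/176 = 0.0455418
V̂(x̄_st) = 1.70745
SE(x̄_st) = √1.70745 = 1.30669

SE(x̄_st) ≈ 1.31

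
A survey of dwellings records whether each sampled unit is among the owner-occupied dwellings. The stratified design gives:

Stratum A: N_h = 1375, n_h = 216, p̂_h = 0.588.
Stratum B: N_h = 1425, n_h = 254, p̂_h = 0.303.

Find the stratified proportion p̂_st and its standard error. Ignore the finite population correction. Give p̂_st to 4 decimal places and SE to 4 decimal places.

N = 2800; stratum weights W_h = N_h/N.
p̂_st = Σ W_h p̂_h = (1375·0.588 + 1425·0.303)/2800 = 0.44296
V̂(p̂_st) = Σ W_h² p̂_h(1−p̂_h)/(n_h−1):
  stratum A: (1375/2800)²·0.588·0.412/215 = 0.000271722
  stratum B: (1425/2800)²·0.303·0.697/253 = 0.000216206
V̂(p̂_st) = 0.000487929; SE = √V̂ = 0.0220891

p̂_st ≈ 0.4430, SE ≈ 0.0221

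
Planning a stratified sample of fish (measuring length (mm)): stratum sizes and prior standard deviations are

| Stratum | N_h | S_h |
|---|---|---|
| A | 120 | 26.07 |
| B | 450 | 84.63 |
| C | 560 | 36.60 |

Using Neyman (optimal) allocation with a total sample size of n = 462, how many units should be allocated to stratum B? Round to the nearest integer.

285

Neyman allocation: n_h = n · N_h S_h / Σ N_i S_i, with n = 462.
  stratum A: N_h·S_h = 120·26.07 = 3128.40
  stratum B: N_h·S_h = 450·84.63 = 38083.50
  stratum C: N_h·S_h = 560·36.60 = 20496.00
Σ N_h S_h = 61707.90
n for stratum B = 462·38083.50/61707.90 = 285.127 → 285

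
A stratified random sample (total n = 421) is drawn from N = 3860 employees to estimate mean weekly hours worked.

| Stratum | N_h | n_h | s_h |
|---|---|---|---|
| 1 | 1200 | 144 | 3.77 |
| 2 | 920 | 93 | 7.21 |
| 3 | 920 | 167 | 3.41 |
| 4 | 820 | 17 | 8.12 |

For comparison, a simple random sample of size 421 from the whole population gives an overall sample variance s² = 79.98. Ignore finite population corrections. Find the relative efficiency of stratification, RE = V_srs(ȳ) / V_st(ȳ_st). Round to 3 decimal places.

V̂(ȳ_st) = Σ W_h² s_h²/n_h, with W_h = N_h/N and N = 3860:
  stratum 1: (1200/3860)²·3.77²/144 = 0.00953912
  stratum 2: (920/3860)²·7.21²/93 = 0.0317533
  stratum 3: (920/3860)²·3.41²/167 = 0.00395543
  stratum 4: (820/3860)²·8.12²/17 = 0.175032
V_st = 0.220279
V_srs = s²/n = 79.98/421 = 0.189976
Relative efficiency = V_srs / V_st = 0.189976/0.220279 = 0.8624

RE ≈ 0.862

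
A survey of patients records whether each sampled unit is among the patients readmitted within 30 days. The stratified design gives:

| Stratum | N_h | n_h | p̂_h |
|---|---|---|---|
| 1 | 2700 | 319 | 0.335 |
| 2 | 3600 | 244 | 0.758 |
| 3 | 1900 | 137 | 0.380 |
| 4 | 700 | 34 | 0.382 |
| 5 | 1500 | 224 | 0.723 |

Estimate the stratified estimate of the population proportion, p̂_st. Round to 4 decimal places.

N = 10400; stratum weights W_h = N_h/N.
p̂_st = Σ W_h p̂_h = (2700·0.335 + 3600·0.758 + 1900·0.380 + 700·0.382 + 1500·0.723)/10400 = 0.54877

p̂_st ≈ 0.5488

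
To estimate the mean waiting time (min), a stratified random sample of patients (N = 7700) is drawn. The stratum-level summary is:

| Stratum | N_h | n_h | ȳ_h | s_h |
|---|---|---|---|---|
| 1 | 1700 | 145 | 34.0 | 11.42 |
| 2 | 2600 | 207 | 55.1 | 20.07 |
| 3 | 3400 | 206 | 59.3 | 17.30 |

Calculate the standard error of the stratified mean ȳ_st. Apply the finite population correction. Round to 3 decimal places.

SE(ȳ_st) ≈ 0.714

V̂(ȳ_st) = Σ W_h² (1 − n_h/N_h) s_h²/n_h, with W_h = N_h/N and N = 7700:
  stratum 1: (1700/7700)²·(1 − 145/1700)·11.42²/145 = 0.0401016
  stratum 2: (2600/7700)²·(1 − 207/2600)·20.07²/207 = 0.204202
  stratum 3: (3400/7700)²·(1 − 206/3400)·17.30²/206 = 0.266108
V̂(ȳ_st) = 0.510411
SE(ȳ_st) = √0.510411 = 0.71443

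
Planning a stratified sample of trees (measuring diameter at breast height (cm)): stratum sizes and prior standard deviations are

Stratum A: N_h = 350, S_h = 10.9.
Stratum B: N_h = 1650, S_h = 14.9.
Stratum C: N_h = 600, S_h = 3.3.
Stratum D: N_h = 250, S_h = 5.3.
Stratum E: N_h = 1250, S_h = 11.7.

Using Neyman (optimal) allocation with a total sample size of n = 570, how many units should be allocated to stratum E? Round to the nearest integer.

180

Neyman allocation: n_h = n · N_h S_h / Σ N_i S_i, with n = 570.
  stratum A: N_h·S_h = 350·10.9 = 3815.00
  stratum B: N_h·S_h = 1650·14.9 = 24585.00
  stratum C: N_h·S_h = 600·3.3 = 1980.00
  stratum D: N_h·S_h = 250·5.3 = 1325.00
  stratum E: N_h·S_h = 1250·11.7 = 14625.00
Σ N_h S_h = 46330.00
n for stratum E = 570·14625.00/46330.00 = 179.932 → 180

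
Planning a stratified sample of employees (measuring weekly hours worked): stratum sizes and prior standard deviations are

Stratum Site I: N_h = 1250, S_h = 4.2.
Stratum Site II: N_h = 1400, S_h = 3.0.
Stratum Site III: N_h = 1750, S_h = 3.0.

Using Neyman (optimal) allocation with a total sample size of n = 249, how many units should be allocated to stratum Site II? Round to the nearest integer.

Neyman allocation: n_h = n · N_h S_h / Σ N_i S_i, with n = 249.
  stratum Site I: N_h·S_h = 1250·4.2 = 5250.00
  stratum Site II: N_h·S_h = 1400·3.0 = 4200.00
  stratum Site III: N_h·S_h = 1750·3.0 = 5250.00
Σ N_h S_h = 14700.00
n for stratum Site II = 249·4200.00/14700.00 = 71.143 → 71

71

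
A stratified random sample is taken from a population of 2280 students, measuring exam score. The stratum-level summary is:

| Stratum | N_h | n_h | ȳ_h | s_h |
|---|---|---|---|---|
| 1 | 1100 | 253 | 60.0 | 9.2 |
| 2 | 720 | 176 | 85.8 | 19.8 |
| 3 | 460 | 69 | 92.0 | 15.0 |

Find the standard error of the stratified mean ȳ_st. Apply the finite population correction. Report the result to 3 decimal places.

SE(ȳ_st) ≈ 0.584

V̂(ȳ_st) = Σ W_h² (1 − n_h/N_h) s_h²/n_h, with W_h = N_h/N and N = 2280:
  stratum 1: (1100/2280)²·(1 − 253/1100)·9.2²/253 = 0.05996
  stratum 2: (720/2280)²·(1 − 176/720)·19.8²/176 = 0.167834
  stratum 3: (460/2280)²·(1 − 69/460)·15.0²/69 = 0.112823
V̂(ȳ_st) = 0.340617
SE(ȳ_st) = √0.340617 = 0.583624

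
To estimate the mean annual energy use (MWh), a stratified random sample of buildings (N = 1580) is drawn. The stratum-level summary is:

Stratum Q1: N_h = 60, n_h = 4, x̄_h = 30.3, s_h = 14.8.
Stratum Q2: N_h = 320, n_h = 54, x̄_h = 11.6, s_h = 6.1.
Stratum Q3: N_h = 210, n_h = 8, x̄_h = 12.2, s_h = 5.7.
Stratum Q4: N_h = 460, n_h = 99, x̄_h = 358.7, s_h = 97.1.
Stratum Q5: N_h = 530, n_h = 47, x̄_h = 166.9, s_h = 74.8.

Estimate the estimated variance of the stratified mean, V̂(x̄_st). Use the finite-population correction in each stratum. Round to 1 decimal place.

V̂(x̄_st) ≈ 18.7

V̂(x̄_st) = Σ W_h² (1 − n_h/N_h) s_h²/n_h, with W_h = N_h/N and N = 1580:
  stratum Q1: (60/1580)²·(1 − 4/60)·14.8²/4 = 0.0737036
  stratum Q2: (320/1580)²·(1 − 54/320)·6.1²/54 = 0.0234954
  stratum Q3: (210/1580)²·(1 − 8/210)·5.7²/8 = 0.0690107
  stratum Q4: (460/1580)²·(1 − 99/460)·97.1²/99 = 6.33511
  stratum Q5: (530/1580)²·(1 − 47/530)·74.8²/47 = 12.2071
V̂(x̄_st) = 18.7085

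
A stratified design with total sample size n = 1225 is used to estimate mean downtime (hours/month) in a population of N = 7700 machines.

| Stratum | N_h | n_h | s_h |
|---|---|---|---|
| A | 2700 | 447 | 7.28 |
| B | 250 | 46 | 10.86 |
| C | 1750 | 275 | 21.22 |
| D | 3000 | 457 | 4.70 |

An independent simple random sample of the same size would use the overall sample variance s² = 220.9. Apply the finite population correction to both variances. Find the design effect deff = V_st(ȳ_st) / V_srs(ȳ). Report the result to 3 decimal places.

deff ≈ 0.606

V̂(ȳ_st) = Σ W_h² (1 − n_h/N_h) s_h²/n_h, with W_h = N_h/N and N = 7700:
  stratum A: (2700/7700)²·(1 − 447/2700)·7.28²/447 = 0.0121646
  stratum B: (250/7700)²·(1 − 46/250)·10.86²/46 = 0.00220542
  stratum C: (1750/7700)²·(1 − 275/1750)·21.22²/275 = 0.0712864
  stratum D: (3000/7700)²·(1 − 457/3000)·4.70²/457 = 0.00621965
V_st = 0.0918761
V_srs = (1 − 1225/7700)·220.9/1225 = 0.151638
deff = V_st / V_srs = 0.0918761/0.151638 = 0.6059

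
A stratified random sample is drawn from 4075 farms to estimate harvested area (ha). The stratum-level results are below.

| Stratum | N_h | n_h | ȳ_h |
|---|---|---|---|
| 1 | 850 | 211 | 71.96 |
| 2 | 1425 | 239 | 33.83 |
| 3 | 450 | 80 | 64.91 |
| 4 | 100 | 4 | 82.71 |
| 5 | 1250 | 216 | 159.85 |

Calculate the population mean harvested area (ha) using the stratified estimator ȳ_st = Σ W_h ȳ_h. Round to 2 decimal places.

N = Σ N_h = 4075. Stratum weights W_h = N_h/N.
ȳ_st = (850·71.96 + 1425·33.83 + 450·64.91 + 100·82.71 + 1250·159.85) / 4075 = 85.0716

ȳ_st ≈ 85.07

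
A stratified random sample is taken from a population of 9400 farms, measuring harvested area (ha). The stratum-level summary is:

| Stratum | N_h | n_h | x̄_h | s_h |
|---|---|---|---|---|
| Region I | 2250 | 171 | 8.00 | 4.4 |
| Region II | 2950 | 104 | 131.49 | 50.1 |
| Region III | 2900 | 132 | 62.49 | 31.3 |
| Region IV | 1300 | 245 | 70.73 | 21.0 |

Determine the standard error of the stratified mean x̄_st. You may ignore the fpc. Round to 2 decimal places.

SE(x̄_st) ≈ 1.77

V̂(x̄_st) = Σ W_h² s_h²/n_h, with W_h = N_h/N and N = 9400:
  stratum Region I: (2250/9400)²·4.4²/171 = 0.00648662
  stratum Region II: (2950/9400)²·50.1²/104 = 2.37701
  stratum Region III: (2900/9400)²·31.3²/132 = 0.706407
  stratum Region IV: (1300/9400)²·21.0²/245 = 0.0344273
V̂(x̄_st) = 3.12433
SE(x̄_st) = √3.12433 = 1.76758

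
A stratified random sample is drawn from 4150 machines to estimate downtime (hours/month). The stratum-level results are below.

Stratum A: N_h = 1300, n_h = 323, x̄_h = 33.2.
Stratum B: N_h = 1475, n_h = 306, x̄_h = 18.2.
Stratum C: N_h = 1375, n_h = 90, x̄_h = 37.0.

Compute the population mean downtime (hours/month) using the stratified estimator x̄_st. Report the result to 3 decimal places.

x̄_st ≈ 29.128

N = Σ N_h = 4150. Stratum weights W_h = N_h/N.
x̄_st = (1300·33.2 + 1475·18.2 + 1375·37.0) / 4150 = 29.12771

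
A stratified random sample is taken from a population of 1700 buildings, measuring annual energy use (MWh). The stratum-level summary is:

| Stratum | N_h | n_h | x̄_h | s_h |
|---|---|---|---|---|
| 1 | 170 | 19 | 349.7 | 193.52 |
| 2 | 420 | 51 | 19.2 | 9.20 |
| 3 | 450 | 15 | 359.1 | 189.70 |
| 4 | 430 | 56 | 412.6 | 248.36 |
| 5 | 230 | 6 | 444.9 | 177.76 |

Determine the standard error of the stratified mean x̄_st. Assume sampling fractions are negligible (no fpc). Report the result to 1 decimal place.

SE(x̄_st) ≈ 18.8

V̂(x̄_st) = Σ W_h² s_h²/n_h, with W_h = N_h/N and N = 1700:
  stratum 1: (170/1700)²·193.52²/19 = 19.7105
  stratum 2: (420/1700)²·9.20²/51 = 0.101299
  stratum 3: (450/1700)²·189.70²/15 = 168.101
  stratum 4: (430/1700)²·248.36²/56 = 70.4716
  stratum 5: (230/1700)²·177.76²/6 = 96.3995
V̂(x̄_st) = 354.784
SE(x̄_st) = √354.784 = 18.8357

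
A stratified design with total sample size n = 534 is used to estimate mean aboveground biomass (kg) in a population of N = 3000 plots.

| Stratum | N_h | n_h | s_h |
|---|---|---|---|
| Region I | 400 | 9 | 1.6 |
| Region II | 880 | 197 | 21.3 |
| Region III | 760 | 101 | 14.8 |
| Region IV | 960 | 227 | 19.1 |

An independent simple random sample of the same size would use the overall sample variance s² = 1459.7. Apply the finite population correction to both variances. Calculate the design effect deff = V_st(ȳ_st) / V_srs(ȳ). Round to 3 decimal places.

V̂(ȳ_st) = Σ W_h² (1 − n_h/N_h) s_h²/n_h, with W_h = N_h/N and N = 3000:
  stratum Region I: (400/3000)²·(1 − 9/400)·1.6²/9 = 0.00494301
  stratum Region II: (880/3000)²·(1 − 197/880)·21.3²/197 = 0.153799
  stratum Region III: (760/3000)²·(1 − 101/760)·14.8²/101 = 0.120686
  stratum Region IV: (960/3000)²·(1 − 227/960)·19.1²/227 = 0.125653
V_st = 0.405082
V_srs = (1 − 534/3000)·1459.7/534 = 2.24695
deff = V_st / V_srs = 0.405082/2.24695 = 0.1803

deff ≈ 0.180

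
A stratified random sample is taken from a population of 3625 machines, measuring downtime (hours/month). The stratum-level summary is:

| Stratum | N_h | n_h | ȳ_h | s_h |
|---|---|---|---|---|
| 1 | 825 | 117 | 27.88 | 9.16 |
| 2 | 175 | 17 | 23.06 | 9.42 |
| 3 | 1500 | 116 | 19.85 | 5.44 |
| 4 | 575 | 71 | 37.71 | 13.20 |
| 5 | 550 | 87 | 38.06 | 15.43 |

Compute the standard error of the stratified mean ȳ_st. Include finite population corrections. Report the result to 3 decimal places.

SE(ȳ_st) ≈ 0.436

V̂(ȳ_st) = Σ W_h² (1 − n_h/N_h) s_h²/n_h, with W_h = N_h/N and N = 3625:
  stratum 1: (825/3625)²·(1 − 117/825)·9.16²/117 = 0.0318769
  stratum 2: (175/3625)²·(1 − 17/175)·9.42²/17 = 0.0109833
  stratum 3: (1500/3625)²·(1 − 116/1500)·5.44²/116 = 0.0403043
  stratum 4: (575/3625)²·(1 − 71/575)·13.20²/71 = 0.0541218
  stratum 5: (550/3625)²·(1 − 87/550)·15.43²/87 = 0.0530323
V̂(ȳ_st) = 0.190319
SE(ȳ_st) = √0.190319 = 0.436255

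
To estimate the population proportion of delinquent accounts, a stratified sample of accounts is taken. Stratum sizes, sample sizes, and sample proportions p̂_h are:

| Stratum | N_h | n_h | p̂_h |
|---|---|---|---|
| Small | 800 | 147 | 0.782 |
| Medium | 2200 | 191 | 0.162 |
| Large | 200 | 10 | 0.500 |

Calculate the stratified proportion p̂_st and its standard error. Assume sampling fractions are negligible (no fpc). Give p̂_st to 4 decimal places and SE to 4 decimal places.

p̂_st ≈ 0.3381, SE ≈ 0.0228

N = 3200; stratum weights W_h = N_h/N.
p̂_st = Σ W_h p̂_h = (800·0.782 + 2200·0.162 + 200·0.500)/3200 = 0.33813
V̂(p̂_st) = Σ W_h² p̂_h(1−p̂_h)/(n_h−1):
  stratum Small: (800/3200)²·0.782·0.218/146 = 7.29777e-05
  stratum Medium: (2200/3200)²·0.162·0.838/190 = 0.000337715
  stratum Large: (200/3200)²·0.500·0.500/9 = 0.000108507
V̂(p̂_st) = 0.0005192; SE = √V̂ = 0.022786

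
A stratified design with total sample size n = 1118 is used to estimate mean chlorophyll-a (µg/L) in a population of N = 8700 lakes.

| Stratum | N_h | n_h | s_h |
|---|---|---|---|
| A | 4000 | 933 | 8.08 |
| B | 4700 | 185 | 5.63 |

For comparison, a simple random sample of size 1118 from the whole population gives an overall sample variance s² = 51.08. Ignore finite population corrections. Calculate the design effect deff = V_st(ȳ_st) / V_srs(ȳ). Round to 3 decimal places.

deff ≈ 1.418

V̂(ȳ_st) = Σ W_h² s_h²/n_h, with W_h = N_h/N and N = 8700:
  stratum A: (4000/8700)²·8.08²/933 = 0.0147919
  stratum B: (4700/8700)²·5.63²/185 = 0.0500037
V_st = 0.0647956
V_srs = s²/n = 51.08/1118 = 0.0456887
deff = V_st / V_srs = 0.0647956/0.0456887 = 1.4182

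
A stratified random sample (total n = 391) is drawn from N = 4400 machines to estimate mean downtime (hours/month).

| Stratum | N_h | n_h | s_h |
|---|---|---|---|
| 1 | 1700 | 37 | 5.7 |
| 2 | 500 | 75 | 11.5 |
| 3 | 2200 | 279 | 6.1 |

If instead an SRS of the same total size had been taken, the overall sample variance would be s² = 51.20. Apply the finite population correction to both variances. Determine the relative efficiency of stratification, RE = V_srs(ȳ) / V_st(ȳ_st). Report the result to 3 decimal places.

RE ≈ 0.675

V̂(ȳ_st) = Σ W_h² (1 − n_h/N_h) s_h²/n_h, with W_h = N_h/N and N = 4400:
  stratum 1: (1700/4400)²·(1 − 37/1700)·5.7²/37 = 0.128228
  stratum 2: (500/4400)²·(1 − 75/500)·11.5²/75 = 0.0193548
  stratum 3: (2200/4400)²·(1 − 279/2200)·6.1²/279 = 0.0291139
V_st = 0.176697
V_srs = (1 − 391/4400)·51.20/391 = 0.11931
Relative efficiency = V_srs / V_st = 0.11931/0.176697 = 0.6752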